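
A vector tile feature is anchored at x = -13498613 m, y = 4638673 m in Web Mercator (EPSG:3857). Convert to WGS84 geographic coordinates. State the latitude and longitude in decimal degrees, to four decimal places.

R = 6378137 m. λ = x/R = -121.26010372°.
φ = 2·arctan(exp(y/R)) − 90° = 2·arctan(2.06944) − 90° = 38.41819954°.

lat 38.4182°, lon -121.2601°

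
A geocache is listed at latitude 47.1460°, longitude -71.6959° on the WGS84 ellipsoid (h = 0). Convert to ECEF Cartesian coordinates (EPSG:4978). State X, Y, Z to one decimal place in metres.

X 1364844.6 m, Y -4125918.3 m, Z 4652819.3 m

WGS84: a = 6378137 m, e² = 0.006694380; N(φ) = a/√(1−e²sin²φ) = 6389641.337 m.
X = (N+h)·cosφ·cosλ = 1364844.576 m; Y = (N+h)·cosφ·sinλ = -4125918.344 m; Z = (N(1−e²)+h)·sinφ = 4652819.271 m.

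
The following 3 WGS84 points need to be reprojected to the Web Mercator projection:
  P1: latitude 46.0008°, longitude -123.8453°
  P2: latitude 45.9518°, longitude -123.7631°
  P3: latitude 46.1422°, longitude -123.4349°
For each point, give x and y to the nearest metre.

Web Mercator: x = R·λ, y = R·ln tan(π/4+φ/2), R = 6378137 m.
P1 (46.0008°, -123.8453°) → (-13786395.733, 5780477.422) m.
P2 (45.9518°, -123.7631°) → (-13777245.271, 5772628.498) m.
P3 (46.1422°, -123.4349°) → (-13740710.214, 5803166.226) m.

P1: x -13786396 m, y 5780477 m; P2: x -13777245 m, y 5772628 m; P3: x -13740710 m, y 5803166 m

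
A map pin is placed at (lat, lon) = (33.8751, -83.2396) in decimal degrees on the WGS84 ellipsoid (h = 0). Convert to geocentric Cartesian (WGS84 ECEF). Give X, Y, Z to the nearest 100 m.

WGS84: a = 6378137 m, e² = 0.006694380; N(φ) = a/√(1−e²sin²φ) = 6384779.963 m.
X = (N+h)·cosφ·cosλ = 624020.436 m; Y = (N+h)·cosφ·sinλ = -5264135.663 m; Z = (N(1−e²)+h)·sinφ = 3534952.588 m.

X 624000 m, Y -5264100 m, Z 3535000 m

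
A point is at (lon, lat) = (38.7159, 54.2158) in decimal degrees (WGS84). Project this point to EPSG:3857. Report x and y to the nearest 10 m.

Web Mercator is spherical with R = a = 6378137 m.
x = R·λ = 6378137 × 0.675719928 = 4309834.274 m.
y = R·ln tan(π/4 + φ/2) = 6378137 × 1.130601715 = 7211132.631 m.

x 4309830 m, y 7211130 m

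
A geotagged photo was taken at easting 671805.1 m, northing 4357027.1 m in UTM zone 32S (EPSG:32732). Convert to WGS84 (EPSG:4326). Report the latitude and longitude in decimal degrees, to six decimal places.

lat -50.912800°, lon 11.444000°

Zone 32S: λ₀ = 9°, k₀ = 0.9996, false easting 500000 m, false northing 10000000 m.
Meridian distance M = (N − FN)/k₀ = -5645231.0 m.
Inverse transverse Mercator on WGS84 gives φ = -50.91279991°, λ = 11.44399980°.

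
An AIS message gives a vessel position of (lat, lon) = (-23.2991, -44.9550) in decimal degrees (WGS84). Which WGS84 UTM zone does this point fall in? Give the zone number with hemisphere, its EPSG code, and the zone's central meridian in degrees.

UTM zone = ⌊(λ + 180)/6⌋ + 1; -44.9550° ∈ [-48°, -42°) → zone 23.
Hemisphere: S (φ < 0).
Central meridian λ₀ = 6×23 − 183 = -45°.
EPSG code: 32723.

Zone 23S (EPSG:32723), central meridian -45°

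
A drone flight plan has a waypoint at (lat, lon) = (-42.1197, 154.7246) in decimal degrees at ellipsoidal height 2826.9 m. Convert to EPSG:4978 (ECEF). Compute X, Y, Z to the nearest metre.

WGS84: a = 6378137 m, e² = 0.006694380; N(φ) = a/√(1−e²sin²φ) = 6387761.746 m.
X = (N+h)·cosφ·cosλ = -4286391.516 m; Y = (N+h)·cosφ·sinλ = 2023916.860 m; Z = (N(1−e²)+h)·sinφ = -4257371.051 m.

X -4286392 m, Y 2023917 m, Z -4257371 m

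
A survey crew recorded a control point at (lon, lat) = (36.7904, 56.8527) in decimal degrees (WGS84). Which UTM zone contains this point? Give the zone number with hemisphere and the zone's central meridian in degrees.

Zone 37N, central meridian 39°

UTM zone = ⌊(λ + 180)/6⌋ + 1; 36.7904° ∈ [36°, 42°) → zone 37.
Hemisphere: N (φ ≥ 0).
Central meridian λ₀ = 6×37 − 183 = 39°.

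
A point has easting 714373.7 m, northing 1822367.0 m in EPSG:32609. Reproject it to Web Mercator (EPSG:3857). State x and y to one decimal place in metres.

x -14136673.6 m, y 1859610.8 m

Unproject from UTM 9N (λ₀ = -129°) → φ = 16.47339997°, λ = -126.99189991°.
Web Mercator (R = 6378137 m): x = -14136673.633 m, y = 1859610.807 m.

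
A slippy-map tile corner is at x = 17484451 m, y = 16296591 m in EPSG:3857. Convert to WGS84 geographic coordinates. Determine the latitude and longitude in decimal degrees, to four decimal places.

lat 81.1156°, lon 157.0655°

R = 6378137 m. λ = x/R = 157.06549568°.
φ = 2·arctan(exp(y/R)) − 90° = 2·arctan(12.87221) − 90° = 81.11559991°.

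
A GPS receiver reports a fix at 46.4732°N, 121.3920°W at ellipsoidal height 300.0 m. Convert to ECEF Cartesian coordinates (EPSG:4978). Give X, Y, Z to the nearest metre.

WGS84: a = 6378137 m, e² = 0.006694380; N(φ) = a/√(1−e²sin²φ) = 6389389.811 m.
X = (N+h)·cosφ·cosλ = -2292199.105 m; Y = (N+h)·cosφ·sinλ = -3756404.268 m; Z = (N(1−e²)+h)·sinφ = 4601846.725 m.

X -2292199 m, Y -3756404 m, Z 4601847 m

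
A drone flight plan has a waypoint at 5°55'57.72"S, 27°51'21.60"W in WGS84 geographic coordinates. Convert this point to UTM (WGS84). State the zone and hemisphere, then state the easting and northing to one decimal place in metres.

Zone 26S: E 405251.9 m, N 9344161.8 m

Longitude -27.8560° lies in the 6° band [-30°, -24°), giving zone 26; latitude is south of the equator, so 26S.
Zone 26 central meridian λ₀ = 6×26 − 183 = -27°; Δλ = -0.8560°.
Transverse Mercator on WGS84 with k₀ = 0.9996 gives E = 405251.938 m, N = 9344161.753 m.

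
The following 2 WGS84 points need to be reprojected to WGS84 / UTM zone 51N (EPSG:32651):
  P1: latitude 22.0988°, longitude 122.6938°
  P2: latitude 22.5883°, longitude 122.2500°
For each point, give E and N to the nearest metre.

UTM zone 51N: λ₀ = 123°, k₀ = 0.9996.
P1 (22.0988°, 122.6938°) → (468415.609, 2443794.549) m.
P2 (22.5883°, 122.2500°) → (422906.172, 2498139.690) m.

P1: E 468416 m, N 2443795 m; P2: E 422906 m, N 2498140 m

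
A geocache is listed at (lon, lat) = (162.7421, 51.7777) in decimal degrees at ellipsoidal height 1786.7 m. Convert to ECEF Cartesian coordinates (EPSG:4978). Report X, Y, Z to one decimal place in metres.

X -3777445.6 m, Y 1173499.1 m, Z 4988941.3 m

WGS84: a = 6378137 m, e² = 0.006694380; N(φ) = a/√(1−e²sin²φ) = 6391354.318 m.
X = (N+h)·cosφ·cosλ = -3777445.598 m; Y = (N+h)·cosφ·sinλ = 1173499.115 m; Z = (N(1−e²)+h)·sinφ = 4988941.301 m.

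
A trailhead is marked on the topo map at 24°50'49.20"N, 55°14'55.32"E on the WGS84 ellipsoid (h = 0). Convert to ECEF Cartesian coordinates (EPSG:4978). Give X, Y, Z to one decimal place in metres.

X 3301048.2 m, Y 4758210.8 m, Z 2663704.7 m

WGS84: a = 6378137 m, e² = 0.006694380; N(φ) = a/√(1−e²sin²φ) = 6381909.806 m.
X = (N+h)·cosφ·cosλ = 3301048.227 m; Y = (N+h)·cosφ·sinλ = 4758210.833 m; Z = (N(1−e²)+h)·sinφ = 2663704.743 m.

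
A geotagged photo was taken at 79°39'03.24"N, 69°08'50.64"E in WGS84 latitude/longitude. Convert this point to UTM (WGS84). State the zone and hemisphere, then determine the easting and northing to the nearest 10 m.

Zone 42N: E 502960 m, N 8842630 m

Longitude 69.1474° lies in the 6° band [66°, 72°), giving zone 42; latitude is north of the equator, so 42N.
Zone 42 central meridian λ₀ = 6×42 − 183 = 69°; Δλ = +0.1474°.
Transverse Mercator on WGS84 with k₀ = 0.9996 gives E = 502956.117 m, N = 8842625.079 m.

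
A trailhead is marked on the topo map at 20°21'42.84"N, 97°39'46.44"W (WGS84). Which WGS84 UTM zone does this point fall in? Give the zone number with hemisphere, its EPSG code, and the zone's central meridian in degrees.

UTM zone = ⌊(λ + 180)/6⌋ + 1; -97.6629° ∈ [-102°, -96°) → zone 14.
Hemisphere: N (φ ≥ 0).
Central meridian λ₀ = 6×14 − 183 = -99°.
EPSG code: 32614.

Zone 14N (EPSG:32614), central meridian -99°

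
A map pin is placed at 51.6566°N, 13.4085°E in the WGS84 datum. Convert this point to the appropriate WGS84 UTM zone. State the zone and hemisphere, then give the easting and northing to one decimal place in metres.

Longitude 13.4085° lies in the 6° band [12°, 18°), giving zone 33; latitude is north of the equator, so 33N.
Zone 33 central meridian λ₀ = 6×33 − 183 = 15°; Δλ = -1.5915°.
Transverse Mercator on WGS84 with k₀ = 0.9996 gives E = 389911.884 m, N = 5724044.714 m.

Zone 33N: E 389911.9 m, N 5724044.7 m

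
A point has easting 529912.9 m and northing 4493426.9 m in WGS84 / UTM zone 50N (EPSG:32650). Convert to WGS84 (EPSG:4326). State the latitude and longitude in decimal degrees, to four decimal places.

lat 40.5911°, lon 117.3535°

Zone 50N: λ₀ = 117°, k₀ = 0.9996, false easting 500000 m.
Meridian distance M = (N − FN)/k₀ = 4495225.0 m.
Inverse transverse Mercator on WGS84 gives φ = 40.59109965°, λ = 117.35350010°.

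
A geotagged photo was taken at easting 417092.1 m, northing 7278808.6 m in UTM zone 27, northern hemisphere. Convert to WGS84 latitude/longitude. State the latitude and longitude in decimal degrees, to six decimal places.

Zone 27N: λ₀ = -21°, k₀ = 0.9996, false easting 500000 m.
Meridian distance M = (N − FN)/k₀ = 7281721.3 m.
Inverse transverse Mercator on WGS84 gives φ = 65.62060044°, λ = -22.80019998°.

lat 65.620600°, lon -22.800200°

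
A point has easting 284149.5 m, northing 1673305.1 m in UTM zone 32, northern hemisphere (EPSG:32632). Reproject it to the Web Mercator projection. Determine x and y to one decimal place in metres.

Unproject from UTM 32N (λ₀ = 9°) → φ = 15.12649968°, λ = 6.99139982°.
Web Mercator (R = 6378137 m): x = 778279.068 m, y = 1703783.101 m.

x 778279.1 m, y 1703783.1 m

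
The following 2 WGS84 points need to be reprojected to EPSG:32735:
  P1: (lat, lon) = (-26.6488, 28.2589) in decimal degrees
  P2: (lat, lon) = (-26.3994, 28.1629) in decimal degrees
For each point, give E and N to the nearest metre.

P1: E 625294 m, N 7051845 m; P2: E 615989 m, N 7079561 m

UTM zone 35S: λ₀ = 27°, k₀ = 0.9996.
P1 (-26.6488°, 28.2589°) → (625293.739, 7051844.979) m.
P2 (-26.3994°, 28.1629°) → (615988.809, 7079560.503) m.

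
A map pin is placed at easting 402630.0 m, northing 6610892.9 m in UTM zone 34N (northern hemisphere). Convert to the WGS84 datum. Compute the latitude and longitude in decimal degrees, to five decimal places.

Zone 34N: λ₀ = 21°, k₀ = 0.9996, false easting 500000 m.
Meridian distance M = (N − FN)/k₀ = 6613538.3 m.
Inverse transverse Mercator on WGS84 gives φ = 59.62480024°, λ = 19.27370032°.

lat 59.62480°, lon 19.27370°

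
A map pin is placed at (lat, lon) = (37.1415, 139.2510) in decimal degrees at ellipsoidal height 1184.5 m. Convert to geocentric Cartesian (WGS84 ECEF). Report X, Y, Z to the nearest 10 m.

X -3857180 m, Y 3323440 m, Z 3830640 m

WGS84: a = 6378137 m, e² = 0.006694380; N(φ) = a/√(1−e²sin²φ) = 6385934.141 m.
X = (N+h)·cosφ·cosλ = -3857178.339 m; Y = (N+h)·cosφ·sinλ = 3323440.189 m; Z = (N(1−e²)+h)·sinφ = 3830638.054 m.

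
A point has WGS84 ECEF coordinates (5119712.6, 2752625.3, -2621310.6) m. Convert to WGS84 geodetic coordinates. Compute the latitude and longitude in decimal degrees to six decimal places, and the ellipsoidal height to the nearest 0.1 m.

λ = atan2(Y, X) = 28.26479977°; p = √(X²+Y²) = 5812779.3 m.
Bowring's method on WGS84 (a = 6378137 m, b = 6356752.314 m) gives φ = -24.41780003°, h = 1985.789 m.

lat -24.417800°, lon 28.264800°, h 1985.8 m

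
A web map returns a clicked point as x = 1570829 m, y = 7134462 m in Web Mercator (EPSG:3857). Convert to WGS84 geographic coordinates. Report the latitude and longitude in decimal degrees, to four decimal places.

lat 53.8111°, lon 14.1110°

R = 6378137 m. λ = x/R = 14.11099699°.
φ = 2·arctan(exp(y/R)) − 90° = 2·arctan(3.06051) − 90° = 53.81110129°.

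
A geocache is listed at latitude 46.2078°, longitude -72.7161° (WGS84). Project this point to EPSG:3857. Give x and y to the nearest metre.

x -8094719 m, y 5813712 m

Web Mercator is spherical with R = a = 6378137 m.
x = R·λ = 6378137 × -1.269135364 = -8094719.224 m.
y = R·ln tan(π/4 + φ/2) = 6378137 × 0.911506303 = 5813712.078 m.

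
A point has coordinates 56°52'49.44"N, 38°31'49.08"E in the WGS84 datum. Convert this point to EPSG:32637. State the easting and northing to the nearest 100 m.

Zone 37 central meridian λ₀ = 6×37 − 183 = 39°; Δλ = -0.4697°.
Transverse Mercator on WGS84 with k₀ = 0.9996 gives E = 471375.382 m, N = 6304171.003 m.

E 471400 m, N 6304200 m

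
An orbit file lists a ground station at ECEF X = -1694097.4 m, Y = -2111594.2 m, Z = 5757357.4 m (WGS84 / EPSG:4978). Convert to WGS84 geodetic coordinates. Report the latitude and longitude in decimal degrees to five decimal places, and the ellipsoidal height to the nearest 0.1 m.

lat 64.96440°, lon -128.73950°, h 1463.6 m

λ = atan2(Y, X) = -128.73950037°; p = √(X²+Y²) = 2707174.9 m.
Bowring's method on WGS84 (a = 6378137 m, b = 6356752.314 m) gives φ = 64.96440006°, h = 1463.613 m.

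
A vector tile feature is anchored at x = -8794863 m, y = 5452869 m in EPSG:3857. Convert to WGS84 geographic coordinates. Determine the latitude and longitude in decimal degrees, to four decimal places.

lat 43.9187°, lon -79.0056°

R = 6378137 m. λ = x/R = -79.00559855°.
φ = 2·arctan(exp(y/R)) − 90° = 2·arctan(2.35121) − 90° = 43.91869722°.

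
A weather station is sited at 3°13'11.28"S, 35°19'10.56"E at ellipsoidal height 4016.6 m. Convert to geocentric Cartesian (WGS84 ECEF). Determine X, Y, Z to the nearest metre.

WGS84: a = 6378137 m, e² = 0.006694380; N(φ) = a/√(1−e²sin²φ) = 6378204.350 m.
X = (N+h)·cosφ·cosλ = 5199288.008 m; Y = (N+h)·cosφ·sinλ = 3683971.999 m; Z = (N(1−e²)+h)·sinφ = -356069.050 m.

X 5199288 m, Y 3683972 m, Z -356069 m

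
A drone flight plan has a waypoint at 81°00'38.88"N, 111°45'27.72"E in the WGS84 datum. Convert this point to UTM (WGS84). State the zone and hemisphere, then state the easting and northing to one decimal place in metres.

Zone 49N: E 513216.6 m, N 8994496.2 m

Longitude 111.7577° lies in the 6° band [108°, 114°), giving zone 49; latitude is north of the equator, so 49N.
Zone 49 central meridian λ₀ = 6×49 − 183 = 111°; Δλ = +0.7577°.
Transverse Mercator on WGS84 with k₀ = 0.9996 gives E = 513216.632 m, N = 8994496.185 m.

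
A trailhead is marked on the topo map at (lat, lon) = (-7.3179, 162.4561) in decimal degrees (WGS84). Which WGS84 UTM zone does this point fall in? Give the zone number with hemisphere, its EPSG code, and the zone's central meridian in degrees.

Zone 58S (EPSG:32758), central meridian 165°

UTM zone = ⌊(λ + 180)/6⌋ + 1; 162.4561° ∈ [162°, 168°) → zone 58.
Hemisphere: S (φ < 0).
Central meridian λ₀ = 6×58 − 183 = 165°.
EPSG code: 32758.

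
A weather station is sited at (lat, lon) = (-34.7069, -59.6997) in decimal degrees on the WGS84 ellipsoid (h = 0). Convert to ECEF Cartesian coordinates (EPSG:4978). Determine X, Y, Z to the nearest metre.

X 2648294 m, Y -4531957 m, Z -3611184 m

WGS84: a = 6378137 m, e² = 0.006694380; N(φ) = a/√(1−e²sin²φ) = 6385069.406 m.
X = (N+h)·cosφ·cosλ = 2648293.759 m; Y = (N+h)·cosφ·sinλ = -4531957.136 m; Z = (N(1−e²)+h)·sinφ = -3611183.859 m.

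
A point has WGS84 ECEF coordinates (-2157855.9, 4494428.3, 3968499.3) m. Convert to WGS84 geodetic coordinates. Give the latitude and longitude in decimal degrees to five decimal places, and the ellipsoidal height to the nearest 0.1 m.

lat 38.70710°, lon 115.64650°, h 2404.9 m

λ = atan2(Y, X) = 115.64650018°; p = √(X²+Y²) = 4985602.1 m.
Bowring's method on WGS84 (a = 6378137 m, b = 6356752.314 m) gives φ = 38.70709991°, h = 2404.867 m.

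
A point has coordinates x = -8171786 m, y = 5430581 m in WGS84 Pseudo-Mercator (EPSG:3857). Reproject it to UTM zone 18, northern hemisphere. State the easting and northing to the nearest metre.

Web Mercator inverse (R = 6378137 m) → φ = 43.77430153°, λ = -73.40840262°.
UTM 18N forward: E = 628088.365 m, N = 4848036.456 m.

E 628088 m, N 4848036 m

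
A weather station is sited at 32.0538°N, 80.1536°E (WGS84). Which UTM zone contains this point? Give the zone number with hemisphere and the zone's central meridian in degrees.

UTM zone = ⌊(λ + 180)/6⌋ + 1; 80.1536° ∈ [78°, 84°) → zone 44.
Hemisphere: N (φ ≥ 0).
Central meridian λ₀ = 6×44 − 183 = 81°.

Zone 44N, central meridian 81°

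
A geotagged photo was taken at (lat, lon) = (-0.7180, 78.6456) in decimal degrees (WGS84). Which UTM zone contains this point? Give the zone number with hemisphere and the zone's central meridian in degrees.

Zone 44S, central meridian 81°

UTM zone = ⌊(λ + 180)/6⌋ + 1; 78.6456° ∈ [78°, 84°) → zone 44.
Hemisphere: S (φ < 0).
Central meridian λ₀ = 6×44 − 183 = 81°.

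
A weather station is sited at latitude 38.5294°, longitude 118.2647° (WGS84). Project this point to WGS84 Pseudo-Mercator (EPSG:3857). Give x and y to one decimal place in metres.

x 13165166.2 m, y 4654484.6 m

Web Mercator is spherical with R = a = 6378137 m.
x = R·λ = 6378137 × 2.064108404 = 13165166.183 m.
y = R·ln tan(π/4 + φ/2) = 6378137 × 0.729756133 = 4654484.596 m.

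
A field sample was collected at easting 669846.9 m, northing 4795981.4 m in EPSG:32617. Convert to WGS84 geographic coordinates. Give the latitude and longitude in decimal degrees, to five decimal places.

lat 43.29750°, lon -78.90610°

Zone 17N: λ₀ = -81°, k₀ = 0.9996, false easting 500000 m.
Meridian distance M = (N − FN)/k₀ = 4797900.6 m.
Inverse transverse Mercator on WGS84 gives φ = 43.29749999°, λ = -78.90610034°.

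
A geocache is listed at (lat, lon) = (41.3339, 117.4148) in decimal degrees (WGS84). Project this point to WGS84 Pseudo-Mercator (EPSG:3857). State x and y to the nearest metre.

x 13070556 m, y 5061717 m

Web Mercator is spherical with R = a = 6378137 m.
x = R·λ = 6378137 × 2.049274851 = 13070555.748 m.
y = R·ln tan(π/4 + φ/2) = 6378137 × 0.793604353 = 5061717.289 m.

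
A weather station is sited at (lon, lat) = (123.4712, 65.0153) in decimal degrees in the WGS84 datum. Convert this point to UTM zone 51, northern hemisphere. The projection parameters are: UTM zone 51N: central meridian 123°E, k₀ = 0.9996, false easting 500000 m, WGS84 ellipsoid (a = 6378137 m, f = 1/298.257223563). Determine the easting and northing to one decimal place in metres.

Zone 51 central meridian λ₀ = 6×51 − 183 = 123°; Δλ = +0.4712°.
Transverse Mercator on WGS84 with k₀ = 0.9996 gives E = 522207.348 m, N = 7210242.510 m.

E 522207.3 m, N 7210242.5 m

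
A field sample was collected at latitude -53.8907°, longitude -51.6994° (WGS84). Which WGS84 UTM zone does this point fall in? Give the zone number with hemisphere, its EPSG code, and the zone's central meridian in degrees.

Zone 22S (EPSG:32722), central meridian -51°

UTM zone = ⌊(λ + 180)/6⌋ + 1; -51.6994° ∈ [-54°, -48°) → zone 22.
Hemisphere: S (φ < 0).
Central meridian λ₀ = 6×22 − 183 = -51°.
EPSG code: 32722.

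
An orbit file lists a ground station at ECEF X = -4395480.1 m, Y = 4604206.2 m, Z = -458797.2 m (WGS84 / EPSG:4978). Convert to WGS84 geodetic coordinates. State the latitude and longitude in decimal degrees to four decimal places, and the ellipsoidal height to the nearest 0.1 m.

λ = atan2(Y, X) = 133.67140024°; p = √(X²+Y²) = 6365450.5 m.
Bowring's method on WGS84 (a = 6378137 m, b = 6356752.314 m) gives φ = -4.15020039°, h = 3937.323 m.

lat -4.1502°, lon 133.6714°, h 3937.3 m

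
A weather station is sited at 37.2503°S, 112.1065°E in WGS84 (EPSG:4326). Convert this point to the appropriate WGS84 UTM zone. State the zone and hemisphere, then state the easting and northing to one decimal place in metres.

Longitude 112.1065° lies in the 6° band [108°, 114°), giving zone 49; latitude is south of the equator, so 49S.
Zone 49 central meridian λ₀ = 6×49 − 183 = 111°; Δλ = +1.1065°.
Transverse Mercator on WGS84 with k₀ = 0.9996 gives E = 598130.012 m, N = 5876786.860 m.

Zone 49S: E 598130.0 m, N 5876786.9 m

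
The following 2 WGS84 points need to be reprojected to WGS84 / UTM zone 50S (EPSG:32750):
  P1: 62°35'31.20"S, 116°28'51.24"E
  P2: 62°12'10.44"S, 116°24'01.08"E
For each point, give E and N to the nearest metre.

UTM zone 50S: λ₀ = 117°, k₀ = 0.9996.
P1 (-62.5920°, 116.4809°) → (473340.186, 3059760.411) m.
P2 (-62.2029°, 116.4003°) → (468798.753, 3103071.809) m.

P1: E 473340 m, N 3059760 m; P2: E 468799 m, N 3103072 m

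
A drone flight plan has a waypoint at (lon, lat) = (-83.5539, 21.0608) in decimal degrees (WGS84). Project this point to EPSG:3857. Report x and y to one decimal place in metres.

x -9301177.6 m, y 2399129.8 m

Web Mercator is spherical with R = a = 6378137 m.
x = R·λ = 6378137 × -1.458290658 = -9301177.602 m.
y = R·ln tan(π/4 + φ/2) = 6378137 × 0.376148994 = 2399129.817 m.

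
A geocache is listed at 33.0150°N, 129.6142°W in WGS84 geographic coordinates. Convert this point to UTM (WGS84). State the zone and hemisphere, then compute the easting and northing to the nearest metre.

Zone 9N: E 442633 m, N 3653117 m

Longitude -129.6142° lies in the 6° band [-132°, -126°), giving zone 9; latitude is north of the equator, so 9N.
Zone 9 central meridian λ₀ = 6×9 − 183 = -129°; Δλ = -0.6142°.
Transverse Mercator on WGS84 with k₀ = 0.9996 gives E = 442633.256 m, N = 3653117.385 m.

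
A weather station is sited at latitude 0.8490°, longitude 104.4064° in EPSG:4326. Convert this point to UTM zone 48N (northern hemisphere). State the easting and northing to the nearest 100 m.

E 434000 m, N 93800 m

Zone 48 central meridian λ₀ = 6×48 − 183 = 105°; Δλ = -0.5936°.
Transverse Mercator on WGS84 with k₀ = 0.9996 gives E = 433953.196 m, N = 93845.148 m.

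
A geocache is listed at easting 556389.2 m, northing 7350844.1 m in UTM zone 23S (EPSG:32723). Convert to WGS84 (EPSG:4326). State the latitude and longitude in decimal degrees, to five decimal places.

Zone 23S: λ₀ = -45°, k₀ = 0.9996, false easting 500000 m, false northing 10000000 m.
Meridian distance M = (N − FN)/k₀ = -2650216.0 m.
Inverse transverse Mercator on WGS84 gives φ = -23.95320032°, λ = -44.44580036°.

lat -23.95320°, lon -44.44580°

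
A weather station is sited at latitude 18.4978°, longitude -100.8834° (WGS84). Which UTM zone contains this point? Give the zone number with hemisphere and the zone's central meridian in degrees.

UTM zone = ⌊(λ + 180)/6⌋ + 1; -100.8834° ∈ [-102°, -96°) → zone 14.
Hemisphere: N (φ ≥ 0).
Central meridian λ₀ = 6×14 − 183 = -99°.

Zone 14N, central meridian -99°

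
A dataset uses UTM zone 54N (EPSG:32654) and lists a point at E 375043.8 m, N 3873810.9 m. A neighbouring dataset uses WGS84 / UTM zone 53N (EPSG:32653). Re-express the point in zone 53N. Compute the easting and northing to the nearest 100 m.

E 922700 m, N 3882800 m

UTM 54N → geographic: φ = 34.99920033°, λ = 139.63070011°.
UTM 53N (λ₀ = 135°) forward: E = 922721.657 m, N = 3882764.866 m.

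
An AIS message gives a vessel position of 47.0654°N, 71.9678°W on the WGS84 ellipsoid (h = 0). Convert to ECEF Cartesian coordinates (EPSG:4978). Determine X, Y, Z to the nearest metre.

WGS84: a = 6378137 m, e² = 0.006694380; N(φ) = a/√(1−e²sin²φ) = 6389611.224 m.
X = (N+h)·cosφ·cosλ = 1347281.604 m; Y = (N+h)·cosφ·sinλ = -4138590.949 m; Z = (N(1−e²)+h)·sinφ = 4646720.300 m.

X 1347282 m, Y -4138591 m, Z 4646720 m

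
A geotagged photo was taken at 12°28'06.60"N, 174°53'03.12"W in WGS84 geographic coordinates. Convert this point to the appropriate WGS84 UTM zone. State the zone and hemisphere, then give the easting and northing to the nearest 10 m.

Zone 1N: E 729970 m, N 1379280 m

Longitude -174.8842° lies in the 6° band [-180°, -174°), giving zone 1; latitude is north of the equator, so 1N.
Zone 1 central meridian λ₀ = 6×1 − 183 = -177°; Δλ = +2.1158°.
Transverse Mercator on WGS84 with k₀ = 0.9996 gives E = 729966.377 m, N = 1379277.368 m.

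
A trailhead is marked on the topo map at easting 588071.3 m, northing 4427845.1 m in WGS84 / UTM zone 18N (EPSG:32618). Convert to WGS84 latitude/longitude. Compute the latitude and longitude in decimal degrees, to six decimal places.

Zone 18N: λ₀ = -75°, k₀ = 0.9996, false easting 500000 m.
Meridian distance M = (N − FN)/k₀ = 4429616.9 m.
Inverse transverse Mercator on WGS84 gives φ = 39.99619971°, λ = -73.96830025°.

lat 39.996200°, lon -73.968300°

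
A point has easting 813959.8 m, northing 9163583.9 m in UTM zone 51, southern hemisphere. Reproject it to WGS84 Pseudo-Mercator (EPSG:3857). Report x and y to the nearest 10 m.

x 14008990 m, y -843760 m

Unproject from UTM 51S (λ₀ = 123°) → φ = -7.55759955°, λ = 125.84490041°.
Web Mercator (R = 6378137 m): x = 14008990.232 m, y = -843758.442 m.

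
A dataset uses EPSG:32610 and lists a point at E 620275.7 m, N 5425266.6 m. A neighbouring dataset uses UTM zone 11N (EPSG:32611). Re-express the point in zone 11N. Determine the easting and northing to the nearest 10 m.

E 181190 m, N 5433120 m

UTM 10N → geographic: φ = 48.96860035°, λ = -121.35660011°.
UTM 11N (λ₀ = -117°) forward: E = 181189.336 m, N = 5433116.743 m.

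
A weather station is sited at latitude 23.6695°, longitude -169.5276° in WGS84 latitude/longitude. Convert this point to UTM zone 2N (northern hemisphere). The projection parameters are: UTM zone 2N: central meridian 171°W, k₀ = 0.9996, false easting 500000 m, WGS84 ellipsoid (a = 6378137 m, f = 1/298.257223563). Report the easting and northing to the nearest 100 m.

E 650200 m, N 2618400 m

Zone 2 central meridian λ₀ = 6×2 − 183 = -171°; Δλ = +1.4724°.
Transverse Mercator on WGS84 with k₀ = 0.9996 gives E = 650150.639 m, N = 2618411.029 m.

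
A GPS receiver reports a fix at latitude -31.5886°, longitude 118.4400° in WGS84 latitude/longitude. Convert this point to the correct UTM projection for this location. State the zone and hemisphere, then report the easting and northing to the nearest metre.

Zone 50S: E 636626 m, N 6504264 m

Longitude 118.4400° lies in the 6° band [114°, 120°), giving zone 50; latitude is south of the equator, so 50S.
Zone 50 central meridian λ₀ = 6×50 − 183 = 117°; Δλ = +1.4400°.
Transverse Mercator on WGS84 with k₀ = 0.9996 gives E = 636626.046 m, N = 6504263.961 m.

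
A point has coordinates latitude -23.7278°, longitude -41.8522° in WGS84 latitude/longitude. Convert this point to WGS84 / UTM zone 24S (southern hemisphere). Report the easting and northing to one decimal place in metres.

E 209211.0 m, N 7372995.2 m

Zone 24 central meridian λ₀ = 6×24 − 183 = -39°; Δλ = -2.8522°.
Transverse Mercator on WGS84 with k₀ = 0.9996 gives E = 209210.990 m, N = 7372995.201 m.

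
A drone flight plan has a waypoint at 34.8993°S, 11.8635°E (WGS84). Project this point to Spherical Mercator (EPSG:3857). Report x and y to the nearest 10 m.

Web Mercator is spherical with R = a = 6378137 m.
x = R·λ = 6378137 × 0.207057136 = 1320638.779 m.
y = R·ln tan(π/4 + φ/2) = 6378137 × -0.650692330 = -4150204.823 m.

x 1320640 m, y -4150200 m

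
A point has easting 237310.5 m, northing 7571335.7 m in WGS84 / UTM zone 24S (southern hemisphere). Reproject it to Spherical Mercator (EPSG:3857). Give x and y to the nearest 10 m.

Unproject from UTM 24S (λ₀ = -39°) → φ = -21.94269996°, λ = -41.54329991°.
Web Mercator (R = 6378137 m): x = -4624578.992 m, y = -2504647.069 m.

x -4624580 m, y -2504650 m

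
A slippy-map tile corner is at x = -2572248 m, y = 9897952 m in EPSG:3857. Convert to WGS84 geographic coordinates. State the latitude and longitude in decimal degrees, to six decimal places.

R = 6378137 m. λ = x/R = -23.10689693°.
φ = 2·arctan(exp(y/R)) − 90° = 2·arctan(4.72022) − 90° = 66.07700054°.

lat 66.077001°, lon -23.106897°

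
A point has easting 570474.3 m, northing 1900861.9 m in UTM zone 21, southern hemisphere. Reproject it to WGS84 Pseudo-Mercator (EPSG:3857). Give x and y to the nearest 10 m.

x -6105080 m, y -12114570 m

Unproject from UTM 21S (λ₀ = -57°) → φ = -72.97659965°, λ = -54.84290090°.
Web Mercator (R = 6378137 m): x = -6105083.801 m, y = -12114574.261 m.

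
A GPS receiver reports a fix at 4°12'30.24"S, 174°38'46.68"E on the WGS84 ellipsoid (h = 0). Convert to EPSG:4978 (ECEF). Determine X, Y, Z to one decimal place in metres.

X -6333305.6 m, Y 593510.4 m, Z -464930.9 m

WGS84: a = 6378137 m, e² = 0.006694380; N(φ) = a/√(1−e²sin²φ) = 6378251.972 m.
X = (N+h)·cosφ·cosλ = -6333305.569 m; Y = (N+h)·cosφ·sinλ = 593510.437 m; Z = (N(1−e²)+h)·sinφ = -464930.860 m.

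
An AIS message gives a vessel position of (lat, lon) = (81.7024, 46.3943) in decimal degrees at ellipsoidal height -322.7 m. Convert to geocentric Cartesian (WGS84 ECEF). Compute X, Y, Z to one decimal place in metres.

WGS84: a = 6378137 m, e² = 0.006694380; N(φ) = a/√(1−e²sin²φ) = 6399144.544 m.
X = (N+h)·cosφ·cosλ = 636891.821 m; Y = (N+h)·cosφ·sinλ = 668669.083 m; Z = (N(1−e²)+h)·sinφ = 6289448.054 m.

X 636891.8 m, Y 668669.1 m, Z 6289448.1 m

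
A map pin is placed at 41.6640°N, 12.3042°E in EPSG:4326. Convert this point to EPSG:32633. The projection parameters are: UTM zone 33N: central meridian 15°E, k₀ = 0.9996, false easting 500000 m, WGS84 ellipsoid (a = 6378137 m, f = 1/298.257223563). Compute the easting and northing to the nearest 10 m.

E 275560 m, N 4615980 m

Zone 33 central meridian λ₀ = 6×33 − 183 = 15°; Δλ = -2.6958°.
Transverse Mercator on WGS84 with k₀ = 0.9996 gives E = 275559.858 m, N = 4615982.957 m.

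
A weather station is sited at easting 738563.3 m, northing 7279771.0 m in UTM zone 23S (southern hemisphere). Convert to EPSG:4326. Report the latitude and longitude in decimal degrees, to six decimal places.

lat -24.577700°, lon -42.644300°

Zone 23S: λ₀ = -45°, k₀ = 0.9996, false easting 500000 m, false northing 10000000 m.
Meridian distance M = (N − FN)/k₀ = -2721317.5 m.
Inverse transverse Mercator on WGS84 gives φ = -24.57770032°, λ = -42.64430022°.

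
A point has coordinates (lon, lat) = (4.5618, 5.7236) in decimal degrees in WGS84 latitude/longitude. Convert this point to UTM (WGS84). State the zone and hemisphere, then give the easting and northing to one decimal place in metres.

Zone 31N: E 672949.7 m, N 632886.0 m

Longitude 4.5618° lies in the 6° band [0°, 6°), giving zone 31; latitude is north of the equator, so 31N.
Zone 31 central meridian λ₀ = 6×31 − 183 = 3°; Δλ = +1.5618°.
Transverse Mercator on WGS84 with k₀ = 0.9996 gives E = 672949.716 m, N = 632885.987 m.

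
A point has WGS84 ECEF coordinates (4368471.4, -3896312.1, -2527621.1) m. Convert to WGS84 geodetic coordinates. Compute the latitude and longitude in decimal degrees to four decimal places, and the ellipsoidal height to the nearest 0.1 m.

lat -23.4953°, lon -41.7303°, h 1260.1 m

λ = atan2(Y, X) = -41.73030011°; p = √(X²+Y²) = 5853613.4 m.
Bowring's method on WGS84 (a = 6378137 m, b = 6356752.314 m) gives φ = -23.49529985°, h = 1260.148 m.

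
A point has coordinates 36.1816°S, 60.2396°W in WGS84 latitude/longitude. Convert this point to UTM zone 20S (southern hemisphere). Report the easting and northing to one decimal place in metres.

Zone 20 central meridian λ₀ = 6×20 − 183 = -63°; Δλ = +2.7604°.
Transverse Mercator on WGS84 with k₀ = 0.9996 gives E = 748245.993 m, N = 5992377.284 m.

E 748246.0 m, N 5992377.3 m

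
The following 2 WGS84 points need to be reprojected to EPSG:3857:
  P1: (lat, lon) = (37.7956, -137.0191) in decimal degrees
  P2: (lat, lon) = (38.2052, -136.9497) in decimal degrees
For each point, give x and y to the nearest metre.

Web Mercator: x = R·λ, y = R·ln tan(π/4+φ/2), R = 6378137 m.
P1 (37.7956°, -137.0191°) → (-15252896.441, 4550591.052) m.
P2 (38.2052°, -136.9497°) → (-15245170.868, 4608454.384) m.

P1: x -15252896 m, y 4550591 m; P2: x -15245171 m, y 4608454 m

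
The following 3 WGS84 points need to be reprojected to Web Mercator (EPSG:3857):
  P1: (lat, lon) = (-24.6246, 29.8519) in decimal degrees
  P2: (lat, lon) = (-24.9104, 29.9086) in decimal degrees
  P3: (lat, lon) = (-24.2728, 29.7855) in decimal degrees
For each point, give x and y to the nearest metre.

Web Mercator: x = R·λ, y = R·ln tan(π/4+φ/2), R = 6378137 m.
P1 (-24.6246°, 29.8519°) → (3323098.307, -2829705.159) m.
P2 (-24.9104°, 29.9086°) → (3329410.122, -2864743.289) m.
P3 (-24.2728°, 29.7855°) → (3315706.693, -2786685.387) m.

P1: x 3323098 m, y -2829705 m; P2: x 3329410 m, y -2864743 m; P3: x 3315707 m, y -2786685 m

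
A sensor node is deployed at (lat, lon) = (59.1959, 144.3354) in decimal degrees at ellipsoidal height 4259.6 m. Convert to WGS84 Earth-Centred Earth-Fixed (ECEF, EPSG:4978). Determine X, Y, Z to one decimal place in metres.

X -2662012.0 m, Y 1910356.8 m, Z 5458802.4 m

WGS84: a = 6378137 m, e² = 0.006694380; N(φ) = a/√(1−e²sin²φ) = 6393945.667 m.
X = (N+h)·cosφ·cosλ = -2662011.973 m; Y = (N+h)·cosφ·sinλ = 1910356.799 m; Z = (N(1−e²)+h)·sinφ = 5458802.362 m.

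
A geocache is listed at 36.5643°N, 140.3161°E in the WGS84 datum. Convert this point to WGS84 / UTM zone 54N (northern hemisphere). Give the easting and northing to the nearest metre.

Zone 54 central meridian λ₀ = 6×54 − 183 = 141°; Δλ = -0.6839°.
Transverse Mercator on WGS84 with k₀ = 0.9996 gives E = 438803.408 m, N = 4046758.111 m.

E 438803 m, N 4046758 m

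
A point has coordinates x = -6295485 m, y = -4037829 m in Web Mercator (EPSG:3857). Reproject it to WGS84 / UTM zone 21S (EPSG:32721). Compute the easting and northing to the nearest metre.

E 541219 m, N 6230303 m

Web Mercator inverse (R = 6378137 m) → φ = -34.06720061°, λ = -56.55330396°.
UTM 21S forward: E = 541219.055 m, N = 6230302.903 m.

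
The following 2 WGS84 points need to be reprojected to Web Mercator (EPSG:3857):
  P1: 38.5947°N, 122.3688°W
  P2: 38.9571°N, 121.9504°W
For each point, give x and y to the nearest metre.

P1: x -13622033 m, y 4663781 m; P2: x -13575456 m, y 4715528 m

Web Mercator: x = R·λ, y = R·ln tan(π/4+φ/2), R = 6378137 m.
P1 (38.5947°, -122.3688°) → (-13622032.505, 4663780.992) m.
P2 (38.9571°, -121.9504°) → (-13575456.430, 4715528.377) m.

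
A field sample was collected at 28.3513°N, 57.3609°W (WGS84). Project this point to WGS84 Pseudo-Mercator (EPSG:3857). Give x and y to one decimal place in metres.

x -6385386.2 m, y 3293337.3 m

Web Mercator is spherical with R = a = 6378137 m.
x = R·λ = 6378137 × -1.001136567 = -6385386.179 m.
y = R·ln tan(π/4 + φ/2) = 6378137 × 0.516347848 = 3293337.315 m.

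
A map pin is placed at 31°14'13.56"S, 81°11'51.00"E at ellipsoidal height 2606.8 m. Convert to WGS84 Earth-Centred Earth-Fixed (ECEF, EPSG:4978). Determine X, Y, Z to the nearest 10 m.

WGS84: a = 6378137 m, e² = 0.006694380; N(φ) = a/√(1−e²sin²φ) = 6383886.021 m.
X = (N+h)·cosφ·cosλ = 835635.169 m; Y = (N+h)·cosφ·sinλ = 5396317.371 m; Z = (N(1−e²)+h)·sinφ = -3289750.175 m.

X 835640 m, Y 5396320 m, Z -3289750 m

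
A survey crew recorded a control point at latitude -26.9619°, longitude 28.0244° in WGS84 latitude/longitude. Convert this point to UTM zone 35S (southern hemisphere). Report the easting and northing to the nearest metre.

E 601673 m, N 7017373 m

Zone 35 central meridian λ₀ = 6×35 − 183 = 27°; Δλ = +1.0244°.
Transverse Mercator on WGS84 with k₀ = 0.9996 gives E = 601673.482 m, N = 7017372.541 m.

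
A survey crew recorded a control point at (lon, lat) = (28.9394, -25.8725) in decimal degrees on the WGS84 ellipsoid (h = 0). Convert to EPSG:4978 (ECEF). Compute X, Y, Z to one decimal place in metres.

X 5025445.9 m, Y 2778705.8 m, Z -2766359.3 m

WGS84: a = 6378137 m, e² = 0.006694380; N(φ) = a/√(1−e²sin²φ) = 6382206.110 m.
X = (N+h)·cosφ·cosλ = 5025445.886 m; Y = (N+h)·cosφ·sinλ = 2778705.790 m; Z = (N(1−e²)+h)·sinφ = -2766359.291 m.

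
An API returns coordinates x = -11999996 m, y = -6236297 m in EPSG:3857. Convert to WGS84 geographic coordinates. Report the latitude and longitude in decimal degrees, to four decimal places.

R = 6378137 m. λ = x/R = -107.79779816°.
φ = 2·arctan(exp(y/R)) − 90° = 2·arctan(0.37615) − 90° = -48.77220282°.

lat -48.7722°, lon -107.7978°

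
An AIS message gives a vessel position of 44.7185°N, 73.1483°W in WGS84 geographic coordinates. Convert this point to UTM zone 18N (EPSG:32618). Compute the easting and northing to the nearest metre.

E 646655 m, N 4953348 m

Zone 18 central meridian λ₀ = 6×18 − 183 = -75°; Δλ = +1.8517°.
Transverse Mercator on WGS84 with k₀ = 0.9996 gives E = 646655.420 m, N = 4953347.851 m.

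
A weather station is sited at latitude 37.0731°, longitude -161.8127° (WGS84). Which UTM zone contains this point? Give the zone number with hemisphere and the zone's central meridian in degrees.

Zone 4N, central meridian -159°

UTM zone = ⌊(λ + 180)/6⌋ + 1; -161.8127° ∈ [-162°, -156°) → zone 4.
Hemisphere: N (φ ≥ 0).
Central meridian λ₀ = 6×4 − 183 = -159°.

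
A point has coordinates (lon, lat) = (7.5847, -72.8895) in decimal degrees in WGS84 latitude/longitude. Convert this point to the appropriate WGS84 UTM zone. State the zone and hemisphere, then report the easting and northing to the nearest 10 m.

Zone 32S: E 453530 m, N 1911300 m

Longitude 7.5847° lies in the 6° band [6°, 12°), giving zone 32; latitude is south of the equator, so 32S.
Zone 32 central meridian λ₀ = 6×32 − 183 = 9°; Δλ = -1.4153°.
Transverse Mercator on WGS84 with k₀ = 0.9996 gives E = 453526.340 m, N = 1911298.113 m.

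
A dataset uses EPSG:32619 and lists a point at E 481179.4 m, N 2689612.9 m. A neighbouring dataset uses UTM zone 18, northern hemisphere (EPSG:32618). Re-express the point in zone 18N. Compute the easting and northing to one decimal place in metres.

UTM 19N → geographic: φ = 24.31949981°, λ = -69.18550046°.
UTM 18N (λ₀ = -75°) forward: E = 1090604.061 m, N = 2701970.476 m.

E 1090604.1 m, N 2701970.5 m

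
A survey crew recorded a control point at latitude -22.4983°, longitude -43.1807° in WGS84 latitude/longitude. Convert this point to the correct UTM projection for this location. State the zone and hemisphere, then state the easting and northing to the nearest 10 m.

Longitude -43.1807° lies in the 6° band [-48°, -42°), giving zone 23; latitude is south of the equator, so 23S.
Zone 23 central meridian λ₀ = 6×23 − 183 = -45°; Δλ = +1.8193°.
Transverse Mercator on WGS84 with k₀ = 0.9996 gives E = 687148.947 m, N = 7510879.305 m.

Zone 23S: E 687150 m, N 7510880 m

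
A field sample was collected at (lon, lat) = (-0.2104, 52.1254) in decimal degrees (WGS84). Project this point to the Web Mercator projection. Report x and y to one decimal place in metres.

x -23421.6 m, y 6822831.2 m

Web Mercator is spherical with R = a = 6378137 m.
x = R·λ = 6378137 × -0.003672173 = -23421.621 m.
y = R·ln tan(π/4 + φ/2) = 6378137 × 1.069721647 = 6822831.219 m.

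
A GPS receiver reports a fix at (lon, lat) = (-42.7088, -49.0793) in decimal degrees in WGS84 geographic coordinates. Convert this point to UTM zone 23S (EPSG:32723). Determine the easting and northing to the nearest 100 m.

E 667300 m, N 4561200 m

Zone 23 central meridian λ₀ = 6×23 − 183 = -45°; Δλ = +2.2912°.
Transverse Mercator on WGS84 with k₀ = 0.9996 gives E = 667311.657 m, N = 4561200.350 m.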